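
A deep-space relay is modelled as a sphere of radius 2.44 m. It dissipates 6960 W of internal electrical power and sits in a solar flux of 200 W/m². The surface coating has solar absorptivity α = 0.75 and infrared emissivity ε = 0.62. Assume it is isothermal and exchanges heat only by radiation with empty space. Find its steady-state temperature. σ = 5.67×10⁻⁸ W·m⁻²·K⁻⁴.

At steady state, absorbed solar power + internal power = radiated power.
Absorbed: α·S·A_cross = 0.75·200·18.70 = 2806 W (cross-section πr²).
Total input = 2806 + 6960 = 9766 W.
Radiated: εσ·A_surf·T⁴ with A_surf = 4πr² = 74.82 m².
T⁴ = 9766/(0.62·5.67×10⁻⁸·74.82) = 3.713×10⁹ K⁴.

T ≈ 247 K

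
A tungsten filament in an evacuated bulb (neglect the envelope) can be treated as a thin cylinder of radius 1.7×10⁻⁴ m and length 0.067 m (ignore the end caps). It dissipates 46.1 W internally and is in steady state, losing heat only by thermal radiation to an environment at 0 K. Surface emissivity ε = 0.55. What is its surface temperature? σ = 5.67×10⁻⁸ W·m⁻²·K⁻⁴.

Steady state: internal power = radiated power, P = εσA T⁴.
Radiating area A = 2πrL = 7.157×10⁻⁵ m².
T⁴ = P/(εσA) = 46.1/(0.55·5.67×10⁻⁸·7.157×10⁻⁵) = 2.066×10¹³ K⁴.
T = (2.066×10¹³)^(1/4).

T ≈ 2130 K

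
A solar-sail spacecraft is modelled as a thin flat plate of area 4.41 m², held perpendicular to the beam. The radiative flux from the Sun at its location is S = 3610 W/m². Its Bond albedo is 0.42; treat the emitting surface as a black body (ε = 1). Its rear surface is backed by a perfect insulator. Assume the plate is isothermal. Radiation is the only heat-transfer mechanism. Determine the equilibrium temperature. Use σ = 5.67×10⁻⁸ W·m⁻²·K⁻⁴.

T ≈ 438 K

At equilibrium, absorbed power = emitted power.
Absorbing cross-section = A = 4.410 m²; emitting surface = A = 4.410 m² (ratio 1).
(1−a)S·A_cross = εσ·A_surf·T⁴  ⇒  T⁴ = (1−a)S/(1σ).
T⁴ = 0.580·3610/(1·5.67×10⁻⁸) = 3.693×10¹⁰ K⁴.
T = (3.693×10¹⁰)^(1/4).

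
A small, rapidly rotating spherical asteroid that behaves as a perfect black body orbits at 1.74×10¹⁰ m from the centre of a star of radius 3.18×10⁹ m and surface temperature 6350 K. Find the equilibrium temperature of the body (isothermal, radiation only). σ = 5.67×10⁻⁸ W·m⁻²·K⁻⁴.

T ≈ 1920 K

The star's surface emits σT_*⁴; at distance d the flux is S = σT_*⁴(R_*/d)².
S = 5.67×10⁻⁸·(6350)⁴·(3.18×10⁹/1.74×10¹⁰)² = 3.079×10⁶ W/m².
For an isothermal sphere T⁴ = (1−a)S/(4σ) = 1.358×10¹³ K⁴.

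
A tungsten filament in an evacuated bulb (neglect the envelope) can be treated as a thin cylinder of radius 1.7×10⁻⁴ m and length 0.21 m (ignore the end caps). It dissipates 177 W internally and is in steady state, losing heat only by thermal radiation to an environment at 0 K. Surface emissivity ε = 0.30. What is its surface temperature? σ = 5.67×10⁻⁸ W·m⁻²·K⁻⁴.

Steady state: internal power = radiated power, P = εσA T⁴.
Radiating area A = 2πrL = 2.243×10⁻⁴ m².
T⁴ = P/(εσA) = 177/(0.30·5.67×10⁻⁸·2.243×10⁻⁴) = 4.639×10¹³ K⁴.
T = (4.639×10¹³)^(1/4).

T ≈ 2610 K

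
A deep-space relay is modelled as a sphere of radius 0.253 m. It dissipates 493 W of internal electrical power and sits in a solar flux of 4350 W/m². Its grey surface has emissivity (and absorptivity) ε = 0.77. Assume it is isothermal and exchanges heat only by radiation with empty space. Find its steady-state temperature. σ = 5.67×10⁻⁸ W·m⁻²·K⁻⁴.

At steady state, absorbed solar power + internal power = radiated power.
Absorbed: α·S·A_cross = 0.77·4350·0.2011 = 673.6 W (cross-section πr²).
Total input = 673.6 + 493 = 1167 W.
Radiated: εσ·A_surf·T⁴ with A_surf = 4πr² = 0.8044 m².
T⁴ = 1167/(0.77·5.67×10⁻⁸·0.8044) = 3.322×10¹⁰ K⁴.

T ≈ 427 K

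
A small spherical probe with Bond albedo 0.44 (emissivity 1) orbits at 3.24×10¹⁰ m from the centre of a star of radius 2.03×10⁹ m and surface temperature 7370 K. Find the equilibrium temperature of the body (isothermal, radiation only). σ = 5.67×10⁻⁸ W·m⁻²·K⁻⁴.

T ≈ 1130 K

The star's surface emits σT_*⁴; at distance d the flux is S = σT_*⁴(R_*/d)².
S = 5.67×10⁻⁸·(7370)⁴·(2.03×10⁹/3.24×10¹⁰)² = 6.567×10⁵ W/m².
For an isothermal sphere T⁴ = (1−a)S/(4σ) = 1.621×10¹² K⁴.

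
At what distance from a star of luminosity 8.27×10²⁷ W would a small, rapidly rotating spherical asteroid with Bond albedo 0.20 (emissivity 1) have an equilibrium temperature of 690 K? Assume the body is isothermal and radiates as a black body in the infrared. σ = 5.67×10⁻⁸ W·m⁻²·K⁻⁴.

For an isothermal black-emitting sphere, (1−a)S·πr² = σ·4πr²·T⁴ ⇒ S = 4σT⁴/(1−a).
S = 4·5.67×10⁻⁸·(690)⁴/0.800 = 64260 W/m².
Flux falls as S = L/(4πd²), so d = √(L/(4πS)) = √(8.27×10²⁷/(4π·64260)).

d ≈ 1.01×10¹¹ m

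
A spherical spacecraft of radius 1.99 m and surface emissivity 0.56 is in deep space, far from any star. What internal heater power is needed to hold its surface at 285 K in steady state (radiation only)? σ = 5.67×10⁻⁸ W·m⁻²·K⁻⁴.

P = εσ·4πr²·T⁴.
4πr² = 49.76 m²; T⁴ = 6.598×10⁹ K⁴.
P = 0.56·5.67×10⁻⁸·49.76·6.598×10⁹.

P ≈ 10400 W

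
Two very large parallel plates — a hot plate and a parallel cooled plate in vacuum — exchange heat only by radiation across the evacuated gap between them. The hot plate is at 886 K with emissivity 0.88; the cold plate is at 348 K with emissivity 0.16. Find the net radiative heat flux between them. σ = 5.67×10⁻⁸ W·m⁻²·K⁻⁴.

For two infinite grey parallel plates, q = σ(T₁⁴ − T₂⁴)/(1/ε₁ + 1/ε₂ − 1).
T₁⁴ − T₂⁴ = 6.162×10¹¹ − 1.467×10¹⁰ = 6.016×10¹¹ K⁴.
1/ε₁ + 1/ε₂ − 1 = 1.136 + 6.250 − 1 = 6.386.
q = 5.67×10⁻⁸ × 6.016×10¹¹ / 6.386.

q ≈ 5340 W/m²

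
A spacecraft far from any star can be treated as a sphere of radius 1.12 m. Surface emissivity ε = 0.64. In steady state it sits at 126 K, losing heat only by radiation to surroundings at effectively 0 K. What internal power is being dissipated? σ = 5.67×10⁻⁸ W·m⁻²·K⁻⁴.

Steady state: P = εσA T⁴.
A = 4πr² = 15.76 m²; T⁴ = (126)⁴ = 2.520×10⁸ K⁴.
P = 0.64 × 5.67×10⁻⁸ × 15.76 × 2.520×10⁸.

P ≈ 144 W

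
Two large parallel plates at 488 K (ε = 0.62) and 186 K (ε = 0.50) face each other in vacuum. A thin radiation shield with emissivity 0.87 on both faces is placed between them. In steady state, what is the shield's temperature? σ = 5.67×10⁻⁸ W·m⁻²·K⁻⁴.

In steady state the net flux on the hot side equals that on the cold side.
σ(T₁⁴−T_s⁴)/D₁ = σ(T_s⁴−T₂⁴)/D₂, with D₁ = 1/ε₁+1/ε_s−1 = 1.762, D₂ = 1/ε_s+1/ε₂−1 = 2.149.
Solve for T_s⁴: T_s⁴ = (D₂·T₁⁴ + D₁·T₂⁴)/(D₁+D₂) = 3.170×10¹⁰ K⁴.

T_s ≈ 422 K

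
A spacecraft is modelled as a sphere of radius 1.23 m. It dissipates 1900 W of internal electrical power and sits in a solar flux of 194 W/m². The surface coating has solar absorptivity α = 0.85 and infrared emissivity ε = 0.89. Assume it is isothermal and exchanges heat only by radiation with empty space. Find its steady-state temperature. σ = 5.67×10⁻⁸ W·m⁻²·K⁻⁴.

At steady state, absorbed solar power + internal power = radiated power.
Absorbed: α·S·A_cross = 0.85·194·4.753 = 783.8 W (cross-section πr²).
Total input = 783.8 + 1900 = 2684 W.
Radiated: εσ·A_surf·T⁴ with A_surf = 4πr² = 19.01 m².
T⁴ = 2684/(0.89·5.67×10⁻⁸·19.01) = 2.797×10⁹ K⁴.

T ≈ 230 K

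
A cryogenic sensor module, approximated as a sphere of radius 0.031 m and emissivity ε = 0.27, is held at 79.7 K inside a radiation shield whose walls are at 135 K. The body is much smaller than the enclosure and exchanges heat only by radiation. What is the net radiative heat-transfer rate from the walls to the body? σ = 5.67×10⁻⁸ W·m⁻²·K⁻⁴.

P_net ≈ 0.0539 W

For a small grey body in a large enclosure: P_net = εσA(T_body⁴ − T_wall⁴).
A = 4πr² = 0.01208 m²; T_body⁴ − T_wall⁴ = 4.035×10⁷ − 3.322×10⁸ = -2.918×10⁸ K⁴.
|P_net| = 0.27·5.67×10⁻⁸·0.01208·2.918×10⁸.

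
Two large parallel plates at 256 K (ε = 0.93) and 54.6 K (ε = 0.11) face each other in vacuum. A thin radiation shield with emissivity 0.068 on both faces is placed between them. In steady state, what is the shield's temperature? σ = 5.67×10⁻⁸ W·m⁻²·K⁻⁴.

T_s ≈ 226 K

In steady state the net flux on the hot side equals that on the cold side.
σ(T₁⁴−T_s⁴)/D₁ = σ(T_s⁴−T₂⁴)/D₂, with D₁ = 1/ε₁+1/ε_s−1 = 14.78, D₂ = 1/ε_s+1/ε₂−1 = 22.80.
Solve for T_s⁴: T_s⁴ = (D₂·T₁⁴ + D₁·T₂⁴)/(D₁+D₂) = 2.609×10⁹ K⁴.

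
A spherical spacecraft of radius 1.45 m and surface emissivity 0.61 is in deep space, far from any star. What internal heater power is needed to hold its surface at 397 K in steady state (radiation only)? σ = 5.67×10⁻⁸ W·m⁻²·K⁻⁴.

P ≈ 22700 W

P = εσ·4πr²·T⁴.
4πr² = 26.42 m²; T⁴ = 2.484×10¹⁰ K⁴.
P = 0.61·5.67×10⁻⁸·26.42·2.484×10¹⁰.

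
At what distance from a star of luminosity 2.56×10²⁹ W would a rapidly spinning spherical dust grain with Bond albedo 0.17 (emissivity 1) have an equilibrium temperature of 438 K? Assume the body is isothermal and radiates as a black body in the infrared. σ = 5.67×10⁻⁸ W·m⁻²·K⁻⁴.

For an isothermal black-emitting sphere, (1−a)S·πr² = σ·4πr²·T⁴ ⇒ S = 4σT⁴/(1−a).
S = 4·5.67×10⁻⁸·(438)⁴/0.830 = 10060 W/m².
Flux falls as S = L/(4πd²), so d = √(L/(4πS)) = √(2.56×10²⁹/(4π·10060)).

d ≈ 1.42×10¹² m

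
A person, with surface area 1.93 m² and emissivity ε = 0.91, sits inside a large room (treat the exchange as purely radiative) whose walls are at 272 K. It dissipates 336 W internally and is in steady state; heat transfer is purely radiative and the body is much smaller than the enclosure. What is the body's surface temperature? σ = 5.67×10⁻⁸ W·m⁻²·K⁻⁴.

For a small grey body in a large enclosure, net radiated power = εσA(T⁴ − T_w⁴).
Steady state: P = εσA(T⁴ − T_w⁴) with A = 1.93 m².
T⁴ = P/(εσA) + T_w⁴ = 336/(0.91·5.67×10⁻⁸·1.930) + (272)⁴
    = 3.374×10⁹ + 5.474×10⁹ = 8.848×10⁹ K⁴.

T ≈ 307 K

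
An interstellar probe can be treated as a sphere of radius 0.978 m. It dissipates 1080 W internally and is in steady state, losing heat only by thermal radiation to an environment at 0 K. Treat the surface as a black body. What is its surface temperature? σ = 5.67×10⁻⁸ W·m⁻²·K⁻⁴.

T ≈ 200 K

Steady state: internal power = radiated power, P = εσA T⁴.
Radiating area A = 4πr² = 12.02 m².
T⁴ = P/(εσA) = 1080/(1.0·5.67×10⁻⁸·12.02) = 1.585×10⁹ K⁴.
T = (1.585×10⁹)^(1/4).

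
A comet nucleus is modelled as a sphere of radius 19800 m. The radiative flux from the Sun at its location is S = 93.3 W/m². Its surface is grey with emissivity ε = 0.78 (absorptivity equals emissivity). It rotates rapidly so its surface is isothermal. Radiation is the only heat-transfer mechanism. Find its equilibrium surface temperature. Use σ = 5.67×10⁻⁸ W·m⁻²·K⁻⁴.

T ≈ 142 K

At equilibrium, absorbed power = emitted power.
Absorbing cross-section = πr² = 1.232×10⁹ m²; emitting surface = 4πr² = 4.927×10⁹ m² (ratio 4).
εS·A_cross = εσ·A_surf·T⁴  ⇒  T⁴ = S/(4σ)   (ε cancels).
T⁴ = 93.3/(4·5.67×10⁻⁸) = 4.114×10⁸ K⁴.
T = (4.114×10⁸)^(1/4).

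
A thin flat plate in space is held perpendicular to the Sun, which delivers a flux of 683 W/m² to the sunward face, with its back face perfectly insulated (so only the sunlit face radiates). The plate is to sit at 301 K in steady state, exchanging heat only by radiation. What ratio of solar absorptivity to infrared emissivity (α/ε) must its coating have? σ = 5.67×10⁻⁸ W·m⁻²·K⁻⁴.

Balance: αS·A = εσ·1A·T⁴ ⇒ α/ε = σT⁴/S.
α/ε = 5.67×10⁻⁸·(301)⁴/683 = 5.67×10⁻⁸·8.209×10⁹/683.

α/ε ≈ 0.681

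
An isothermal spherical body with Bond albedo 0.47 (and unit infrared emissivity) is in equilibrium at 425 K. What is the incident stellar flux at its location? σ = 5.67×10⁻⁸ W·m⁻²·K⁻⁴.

S ≈ 14000 W/m²

(1−a)S·πr² = σ·4πr²·T⁴ ⇒ S = 4σT⁴/(1−a).
S = 4·5.67×10⁻⁸·3.263×10¹⁰/0.530.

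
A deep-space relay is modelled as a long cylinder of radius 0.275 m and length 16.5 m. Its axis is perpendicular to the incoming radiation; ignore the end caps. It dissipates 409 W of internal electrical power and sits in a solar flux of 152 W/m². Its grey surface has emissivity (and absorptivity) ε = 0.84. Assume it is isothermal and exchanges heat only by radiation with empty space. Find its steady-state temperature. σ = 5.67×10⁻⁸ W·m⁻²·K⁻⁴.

T ≈ 184 K

At steady state, absorbed solar power + internal power = radiated power.
Absorbed: α·S·A_cross = 0.84·152·9.075 = 1159 W (cross-section 2rL).
Total input = 1159 + 409 = 1568 W.
Radiated: εσ·A_surf·T⁴ with A_surf = 2πrL = 28.51 m².
T⁴ = 1568/(0.84·5.67×10⁻⁸·28.51) = 1.155×10⁹ K⁴.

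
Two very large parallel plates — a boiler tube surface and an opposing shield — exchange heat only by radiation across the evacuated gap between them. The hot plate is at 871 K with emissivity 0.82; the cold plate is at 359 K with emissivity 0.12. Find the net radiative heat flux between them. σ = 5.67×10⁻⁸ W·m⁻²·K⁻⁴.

q ≈ 3710 W/m²

For two infinite grey parallel plates, q = σ(T₁⁴ − T₂⁴)/(1/ε₁ + 1/ε₂ − 1).
T₁⁴ − T₂⁴ = 5.755×10¹¹ − 1.661×10¹⁰ = 5.589×10¹¹ K⁴.
1/ε₁ + 1/ε₂ − 1 = 1.220 + 8.333 − 1 = 8.553.
q = 5.67×10⁻⁸ × 5.589×10¹¹ / 8.553.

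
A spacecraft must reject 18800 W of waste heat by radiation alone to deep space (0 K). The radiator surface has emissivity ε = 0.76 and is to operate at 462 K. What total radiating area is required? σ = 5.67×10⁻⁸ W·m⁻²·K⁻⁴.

A ≈ 9.58 m²

P = εσA T⁴ ⇒ A = P/(εσT⁴).
T⁴ = 4.556×10¹⁰ K⁴.
A = 18800/(0.76 × 5.67×10⁻⁸ × 4.556×10¹⁰).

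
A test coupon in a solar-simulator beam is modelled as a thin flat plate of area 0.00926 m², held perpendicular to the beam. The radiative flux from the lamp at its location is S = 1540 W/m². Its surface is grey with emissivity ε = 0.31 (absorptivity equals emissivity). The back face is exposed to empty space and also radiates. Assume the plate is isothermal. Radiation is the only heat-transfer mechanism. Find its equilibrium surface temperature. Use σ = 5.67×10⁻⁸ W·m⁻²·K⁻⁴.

At equilibrium, absorbed power = emitted power.
Absorbing cross-section = A = 0.009260 m²; emitting surface = 2A = 0.01852 m² (ratio 2).
εS·A_cross = εσ·A_surf·T⁴  ⇒  T⁴ = S/(2σ)   (ε cancels).
T⁴ = 1540/(2·5.67×10⁻⁸) = 1.358×10¹⁰ K⁴.
T = (1.358×10¹⁰)^(1/4).

T ≈ 341 K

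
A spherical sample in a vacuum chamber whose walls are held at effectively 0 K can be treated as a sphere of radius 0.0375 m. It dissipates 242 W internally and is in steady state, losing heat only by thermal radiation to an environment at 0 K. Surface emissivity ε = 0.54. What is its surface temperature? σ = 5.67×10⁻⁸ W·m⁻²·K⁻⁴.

Steady state: internal power = radiated power, P = εσA T⁴.
Radiating area A = 4πr² = 0.01767 m².
T⁴ = P/(εσA) = 242/(0.54·5.67×10⁻⁸·0.01767) = 4.473×10¹¹ K⁴.
T = (4.473×10¹¹)^(1/4).

T ≈ 818 K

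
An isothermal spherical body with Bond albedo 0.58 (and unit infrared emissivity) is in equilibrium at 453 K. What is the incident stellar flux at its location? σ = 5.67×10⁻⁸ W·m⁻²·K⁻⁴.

S ≈ 22700 W/m²

(1−a)S·πr² = σ·4πr²·T⁴ ⇒ S = 4σT⁴/(1−a).
S = 4·5.67×10⁻⁸·4.211×10¹⁰/0.420.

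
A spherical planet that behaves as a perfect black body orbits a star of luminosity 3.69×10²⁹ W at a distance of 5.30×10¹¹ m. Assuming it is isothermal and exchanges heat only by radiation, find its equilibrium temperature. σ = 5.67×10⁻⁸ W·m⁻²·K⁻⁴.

T ≈ 824 K

First find the stellar flux at distance d: S = L/(4πd²) = 3.69×10²⁹/(4π·(5.30×10¹¹)²) = 1.045×10⁵ W/m².
For an isothermal sphere, absorbed (1−a)S·πr² = emitted σ·4πr²·T⁴, so T⁴ = (1−a)S/(4σ).
T⁴ = 1.00·1.045×10⁵/(4·5.67×10⁻⁸) = 4.609×10¹¹ K⁴.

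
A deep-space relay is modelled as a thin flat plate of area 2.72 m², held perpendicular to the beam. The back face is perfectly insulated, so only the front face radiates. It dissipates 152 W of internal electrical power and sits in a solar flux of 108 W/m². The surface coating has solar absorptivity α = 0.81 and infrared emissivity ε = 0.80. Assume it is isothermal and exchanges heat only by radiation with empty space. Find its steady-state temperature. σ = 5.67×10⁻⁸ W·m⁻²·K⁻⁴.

At steady state, absorbed solar power + internal power = radiated power.
Absorbed: α·S·A_cross = 0.81·108·2.720 = 237.9 W (cross-section A).
Total input = 237.9 + 152 = 389.9 W.
Radiated: εσ·A_surf·T⁴ with A_surf = A = 2.720 m².
T⁴ = 389.9/(0.80·5.67×10⁻⁸·2.720) = 3.161×10⁹ K⁴.

T ≈ 237 K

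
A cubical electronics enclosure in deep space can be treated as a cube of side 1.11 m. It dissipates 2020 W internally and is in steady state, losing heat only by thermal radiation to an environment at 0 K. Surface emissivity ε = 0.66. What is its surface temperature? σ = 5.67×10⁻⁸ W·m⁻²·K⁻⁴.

T ≈ 292 K

Steady state: internal power = radiated power, P = εσA T⁴.
Radiating area A = 6L² = 7.393 m².
T⁴ = P/(εσA) = 2020/(0.66·5.67×10⁻⁸·7.393) = 7.302×10⁹ K⁴.
T = (7.302×10⁹)^(1/4).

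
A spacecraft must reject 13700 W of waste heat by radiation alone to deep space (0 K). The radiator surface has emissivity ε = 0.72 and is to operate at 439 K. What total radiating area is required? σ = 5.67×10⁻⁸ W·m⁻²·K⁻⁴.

P = εσA T⁴ ⇒ A = P/(εσT⁴).
T⁴ = 3.714×10¹⁰ K⁴.
A = 13700/(0.72 × 5.67×10⁻⁸ × 3.714×10¹⁰).

A ≈ 9.04 m²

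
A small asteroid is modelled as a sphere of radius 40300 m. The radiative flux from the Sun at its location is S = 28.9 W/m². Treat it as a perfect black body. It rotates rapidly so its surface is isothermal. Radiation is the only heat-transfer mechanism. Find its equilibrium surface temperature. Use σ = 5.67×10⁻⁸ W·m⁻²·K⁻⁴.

T ≈ 106 K

At equilibrium, absorbed power = emitted power.
Absorbing cross-section = πr² = 5.102×10⁹ m²; emitting surface = 4πr² = 2.041×10¹⁰ m² (ratio 4).
S·A_cross = εσ·A_surf·T⁴  ⇒  T⁴ = S/(4σ).
T⁴ = 1.00·28.9/(4·5.67×10⁻⁸) = 1.274×10⁸ K⁴.
T = (1.274×10⁸)^(1/4).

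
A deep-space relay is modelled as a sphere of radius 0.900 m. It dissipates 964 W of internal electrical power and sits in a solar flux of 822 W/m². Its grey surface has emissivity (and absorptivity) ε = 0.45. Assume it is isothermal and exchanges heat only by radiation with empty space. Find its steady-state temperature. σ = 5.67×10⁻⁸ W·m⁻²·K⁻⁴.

T ≈ 293 K

At steady state, absorbed solar power + internal power = radiated power.
Absorbed: α·S·A_cross = 0.45·822·2.545 = 941.3 W (cross-section πr²).
Total input = 941.3 + 964 = 1905 W.
Radiated: εσ·A_surf·T⁴ with A_surf = 4πr² = 10.18 m².
T⁴ = 1905/(0.45·5.67×10⁻⁸·10.18) = 7.336×10⁹ K⁴.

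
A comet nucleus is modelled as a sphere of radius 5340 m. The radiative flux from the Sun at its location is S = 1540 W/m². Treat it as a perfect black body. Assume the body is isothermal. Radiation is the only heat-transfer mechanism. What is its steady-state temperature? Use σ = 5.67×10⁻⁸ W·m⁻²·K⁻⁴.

T ≈ 287 K

At equilibrium, absorbed power = emitted power.
Absorbing cross-section = πr² = 8.958×10⁷ m²; emitting surface = 4πr² = 3.583×10⁸ m² (ratio 4).
S·A_cross = εσ·A_surf·T⁴  ⇒  T⁴ = S/(4σ).
T⁴ = 1.00·1540/(4·5.67×10⁻⁸) = 6.790×10⁹ K⁴.
T = (6.790×10⁹)^(1/4).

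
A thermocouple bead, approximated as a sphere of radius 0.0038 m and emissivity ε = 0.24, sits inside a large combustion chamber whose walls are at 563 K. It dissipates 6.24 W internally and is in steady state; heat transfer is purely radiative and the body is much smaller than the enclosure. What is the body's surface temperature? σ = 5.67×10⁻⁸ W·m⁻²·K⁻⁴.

For a small grey body in a large enclosure, net radiated power = εσA(T⁴ − T_w⁴).
Steady state: P = εσA(T⁴ − T_w⁴) with A = 4πr² = 1.815×10⁻⁴ m².
T⁴ = P/(εσA) + T_w⁴ = 6.24/(0.24·5.67×10⁻⁸·1.815×10⁻⁴) + (563)⁴
    = 2.527×10¹² + 1.005×10¹¹ = 2.628×10¹² K⁴.

T ≈ 1270 K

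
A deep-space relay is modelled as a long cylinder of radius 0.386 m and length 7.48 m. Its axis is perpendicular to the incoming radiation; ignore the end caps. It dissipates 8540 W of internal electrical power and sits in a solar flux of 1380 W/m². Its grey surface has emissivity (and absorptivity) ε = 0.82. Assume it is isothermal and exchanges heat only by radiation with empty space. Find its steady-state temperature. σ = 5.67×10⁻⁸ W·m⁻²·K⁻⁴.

At steady state, absorbed solar power + internal power = radiated power.
Absorbed: α·S·A_cross = 0.82·1380·5.775 = 6534 W (cross-section 2rL).
Total input = 6534 + 8540 = 15070 W.
Radiated: εσ·A_surf·T⁴ with A_surf = 2πrL = 18.14 m².
T⁴ = 15070/(0.82·5.67×10⁻⁸·18.14) = 1.787×10¹⁰ K⁴.

T ≈ 366 K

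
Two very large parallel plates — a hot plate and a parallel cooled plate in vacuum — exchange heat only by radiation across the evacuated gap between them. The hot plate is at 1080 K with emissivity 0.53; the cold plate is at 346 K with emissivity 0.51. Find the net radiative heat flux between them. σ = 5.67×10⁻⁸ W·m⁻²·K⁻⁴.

For two infinite grey parallel plates, q = σ(T₁⁴ − T₂⁴)/(1/ε₁ + 1/ε₂ − 1).
T₁⁴ − T₂⁴ = 1.360×10¹² − 1.433×10¹⁰ = 1.346×10¹² K⁴.
1/ε₁ + 1/ε₂ − 1 = 1.887 + 1.961 − 1 = 2.848.
q = 5.67×10⁻⁸ × 1.346×10¹² / 2.848.

q ≈ 26800 W/m²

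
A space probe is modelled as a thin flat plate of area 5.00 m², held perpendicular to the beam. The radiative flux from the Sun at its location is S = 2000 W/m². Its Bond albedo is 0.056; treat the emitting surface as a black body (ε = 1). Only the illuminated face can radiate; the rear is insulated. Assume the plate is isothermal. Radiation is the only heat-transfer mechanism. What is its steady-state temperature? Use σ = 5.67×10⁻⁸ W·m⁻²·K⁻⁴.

T ≈ 427 K

At equilibrium, absorbed power = emitted power.
Absorbing cross-section = A = 5.000 m²; emitting surface = A = 5.000 m² (ratio 1).
(1−a)S·A_cross = εσ·A_surf·T⁴  ⇒  T⁴ = (1−a)S/(1σ).
T⁴ = 0.944·2000/(1·5.67×10⁻⁸) = 3.330×10¹⁰ K⁴.
T = (3.330×10¹⁰)^(1/4).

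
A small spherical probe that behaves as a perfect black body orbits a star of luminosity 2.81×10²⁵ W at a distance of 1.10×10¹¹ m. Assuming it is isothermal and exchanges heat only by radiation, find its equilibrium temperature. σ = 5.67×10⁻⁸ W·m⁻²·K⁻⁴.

First find the stellar flux at distance d: S = L/(4πd²) = 2.81×10²⁵/(4π·(1.10×10¹¹)²) = 184.8 W/m².
For an isothermal sphere, absorbed (1−a)S·πr² = emitted σ·4πr²·T⁴, so T⁴ = (1−a)S/(4σ).
T⁴ = 1.00·184.8/(4·5.67×10⁻⁸) = 8.148×10⁸ K⁴.

T ≈ 169 K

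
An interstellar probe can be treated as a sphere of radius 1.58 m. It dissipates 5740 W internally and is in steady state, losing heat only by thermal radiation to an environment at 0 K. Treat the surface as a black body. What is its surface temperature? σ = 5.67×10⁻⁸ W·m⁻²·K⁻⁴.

Steady state: internal power = radiated power, P = εσA T⁴.
Radiating area A = 4πr² = 31.37 m².
T⁴ = P/(εσA) = 5740/(1.0·5.67×10⁻⁸·31.37) = 3.227×10⁹ K⁴.
T = (3.227×10⁹)^(1/4).

T ≈ 238 K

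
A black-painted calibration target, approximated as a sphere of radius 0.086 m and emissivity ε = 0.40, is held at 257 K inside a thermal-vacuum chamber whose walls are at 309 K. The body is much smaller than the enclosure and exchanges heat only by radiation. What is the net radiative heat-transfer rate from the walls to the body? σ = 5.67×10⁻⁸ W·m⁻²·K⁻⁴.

P_net ≈ 10.0 W

For a small grey body in a large enclosure: P_net = εσA(T_body⁴ − T_wall⁴).
A = 4πr² = 0.09294 m²; T_body⁴ − T_wall⁴ = 4.362×10⁹ − 9.117×10⁹ = -4.754×10⁹ K⁴.
|P_net| = 0.40·5.67×10⁻⁸·0.09294·4.754×10⁹.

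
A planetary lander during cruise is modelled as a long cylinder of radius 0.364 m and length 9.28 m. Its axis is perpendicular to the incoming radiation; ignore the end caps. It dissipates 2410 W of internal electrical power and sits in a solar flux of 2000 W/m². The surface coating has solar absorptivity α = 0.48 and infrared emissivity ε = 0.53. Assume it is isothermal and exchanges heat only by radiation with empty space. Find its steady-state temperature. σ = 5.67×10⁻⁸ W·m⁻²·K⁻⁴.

At steady state, absorbed solar power + internal power = radiated power.
Absorbed: α·S·A_cross = 0.48·2000·6.756 = 6486 W (cross-section 2rL).
Total input = 6486 + 2410 = 8896 W.
Radiated: εσ·A_surf·T⁴ with A_surf = 2πrL = 21.22 m².
T⁴ = 8896/(0.53·5.67×10⁻⁸·21.22) = 1.395×10¹⁰ K⁴.

T ≈ 344 K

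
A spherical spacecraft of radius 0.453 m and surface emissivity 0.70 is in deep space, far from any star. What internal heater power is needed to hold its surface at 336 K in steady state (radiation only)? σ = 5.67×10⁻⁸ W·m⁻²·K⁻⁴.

P = εσ·4πr²·T⁴.
4πr² = 2.579 m²; T⁴ = 1.275×10¹⁰ K⁴.
P = 0.70·5.67×10⁻⁸·2.579·1.275×10¹⁰.

P ≈ 1300 W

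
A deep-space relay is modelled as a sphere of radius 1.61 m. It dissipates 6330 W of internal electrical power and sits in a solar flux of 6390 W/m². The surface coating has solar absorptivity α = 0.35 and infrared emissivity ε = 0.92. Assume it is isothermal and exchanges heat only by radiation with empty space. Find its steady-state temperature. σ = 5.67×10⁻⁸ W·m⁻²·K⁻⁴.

T ≈ 347 K

At steady state, absorbed solar power + internal power = radiated power.
Absorbed: α·S·A_cross = 0.35·6390·8.143 = 18210 W (cross-section πr²).
Total input = 18210 + 6330 = 24540 W.
Radiated: εσ·A_surf·T⁴ with A_surf = 4πr² = 32.57 m².
T⁴ = 24540/(0.92·5.67×10⁻⁸·32.57) = 1.444×10¹⁰ K⁴.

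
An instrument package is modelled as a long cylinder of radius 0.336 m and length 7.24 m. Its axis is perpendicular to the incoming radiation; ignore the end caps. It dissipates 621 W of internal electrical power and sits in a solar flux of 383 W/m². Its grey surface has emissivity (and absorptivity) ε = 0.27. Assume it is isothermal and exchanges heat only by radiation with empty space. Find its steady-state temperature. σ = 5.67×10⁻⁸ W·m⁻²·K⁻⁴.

At steady state, absorbed solar power + internal power = radiated power.
Absorbed: α·S·A_cross = 0.27·383·4.865 = 503.1 W (cross-section 2rL).
Total input = 503.1 + 621 = 1124 W.
Radiated: εσ·A_surf·T⁴ with A_surf = 2πrL = 15.28 m².
T⁴ = 1124/(0.27·5.67×10⁻⁸·15.28) = 4.804×10⁹ K⁴.

T ≈ 263 K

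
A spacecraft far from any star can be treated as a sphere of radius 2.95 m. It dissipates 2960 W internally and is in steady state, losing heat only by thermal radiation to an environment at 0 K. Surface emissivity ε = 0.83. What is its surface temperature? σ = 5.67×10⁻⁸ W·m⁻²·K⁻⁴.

Steady state: internal power = radiated power, P = εσA T⁴.
Radiating area A = 4πr² = 109.4 m².
T⁴ = P/(εσA) = 2960/(0.83·5.67×10⁻⁸·109.4) = 5.751×10⁸ K⁴.
T = (5.751×10⁸)^(1/4).

T ≈ 155 K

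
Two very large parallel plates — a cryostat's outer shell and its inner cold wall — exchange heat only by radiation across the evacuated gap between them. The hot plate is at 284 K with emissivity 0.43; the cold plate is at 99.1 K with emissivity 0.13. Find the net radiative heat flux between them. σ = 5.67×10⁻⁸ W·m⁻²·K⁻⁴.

q ≈ 40.3 W/m²

For two infinite grey parallel plates, q = σ(T₁⁴ − T₂⁴)/(1/ε₁ + 1/ε₂ − 1).
T₁⁴ − T₂⁴ = 6.505×10⁹ − 9.645×10⁷ = 6.409×10⁹ K⁴.
1/ε₁ + 1/ε₂ − 1 = 2.326 + 7.692 − 1 = 9.018.
q = 5.67×10⁻⁸ × 6.409×10⁹ / 9.018.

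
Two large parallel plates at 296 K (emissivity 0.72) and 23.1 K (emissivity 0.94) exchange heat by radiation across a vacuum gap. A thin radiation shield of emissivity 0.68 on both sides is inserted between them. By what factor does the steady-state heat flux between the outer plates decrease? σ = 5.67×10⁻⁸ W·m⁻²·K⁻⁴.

factor ≈ 2.34

Without shield: q₀ = σΔ(T⁴)/(1/ε₁+1/ε₂−1) with denominator 1.453.
With shield the two gaps are in series; the resistances add: (1/ε₁+1/ε_s−1)+(1/ε_s+1/ε₂−1) = 1.859+1.534 = 3.394.
Heat-flux ratio q₀/q = 3.394/1.453.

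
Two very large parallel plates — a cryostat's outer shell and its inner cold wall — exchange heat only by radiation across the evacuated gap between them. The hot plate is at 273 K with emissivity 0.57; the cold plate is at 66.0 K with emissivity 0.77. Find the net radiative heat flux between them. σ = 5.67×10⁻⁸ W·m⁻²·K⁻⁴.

For two infinite grey parallel plates, q = σ(T₁⁴ − T₂⁴)/(1/ε₁ + 1/ε₂ − 1).
T₁⁴ − T₂⁴ = 5.555×10⁹ − 1.897×10⁷ = 5.536×10⁹ K⁴.
1/ε₁ + 1/ε₂ − 1 = 1.754 + 1.299 − 1 = 2.053.
q = 5.67×10⁻⁸ × 5.536×10⁹ / 2.053.

q ≈ 153 W/m²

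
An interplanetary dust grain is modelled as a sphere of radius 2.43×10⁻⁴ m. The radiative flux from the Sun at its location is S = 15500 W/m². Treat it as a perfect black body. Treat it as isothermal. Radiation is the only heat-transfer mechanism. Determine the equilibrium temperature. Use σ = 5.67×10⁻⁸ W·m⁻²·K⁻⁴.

At equilibrium, absorbed power = emitted power.
Absorbing cross-section = πr² = 1.855×10⁻⁷ m²; emitting surface = 4πr² = 7.420×10⁻⁷ m² (ratio 4).
S·A_cross = εσ·A_surf·T⁴  ⇒  T⁴ = S/(4σ).
T⁴ = 1.00·15500/(4·5.67×10⁻⁸) = 6.834×10¹⁰ K⁴.
T = (6.834×10¹⁰)^(1/4).

T ≈ 511 K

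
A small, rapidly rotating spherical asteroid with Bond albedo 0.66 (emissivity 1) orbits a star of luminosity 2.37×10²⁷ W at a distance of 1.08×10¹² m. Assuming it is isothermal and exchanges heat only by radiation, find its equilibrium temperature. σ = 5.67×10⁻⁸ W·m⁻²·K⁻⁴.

First find the stellar flux at distance d: S = L/(4πd²) = 2.37×10²⁷/(4π·(1.08×10¹²)²) = 161.7 W/m².
For an isothermal sphere, absorbed (1−a)S·πr² = emitted σ·4πr²·T⁴, so T⁴ = (1−a)S/(4σ).
T⁴ = 0.340·161.7/(4·5.67×10⁻⁸) = 2.424×10⁸ K⁴.

T ≈ 125 K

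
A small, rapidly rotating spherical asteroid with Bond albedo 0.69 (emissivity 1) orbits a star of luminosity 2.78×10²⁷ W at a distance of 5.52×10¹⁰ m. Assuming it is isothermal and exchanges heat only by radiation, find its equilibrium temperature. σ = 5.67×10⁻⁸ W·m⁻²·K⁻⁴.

First find the stellar flux at distance d: S = L/(4πd²) = 2.78×10²⁷/(4π·(5.52×10¹⁰)²) = 72600 W/m².
For an isothermal sphere, absorbed (1−a)S·πr² = emitted σ·4πr²·T⁴, so T⁴ = (1−a)S/(4σ).
T⁴ = 0.310·72600/(4·5.67×10⁻⁸) = 9.924×10¹⁰ K⁴.

T ≈ 561 K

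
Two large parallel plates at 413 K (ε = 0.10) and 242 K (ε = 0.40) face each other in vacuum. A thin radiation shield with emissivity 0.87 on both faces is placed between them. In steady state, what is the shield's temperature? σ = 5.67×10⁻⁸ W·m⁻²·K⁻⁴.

T_s ≈ 306 K

In steady state the net flux on the hot side equals that on the cold side.
σ(T₁⁴−T_s⁴)/D₁ = σ(T_s⁴−T₂⁴)/D₂, with D₁ = 1/ε₁+1/ε_s−1 = 10.15, D₂ = 1/ε_s+1/ε₂−1 = 2.649.
Solve for T_s⁴: T_s⁴ = (D₂·T₁⁴ + D₁·T₂⁴)/(D₁+D₂) = 8.742×10⁹ K⁴.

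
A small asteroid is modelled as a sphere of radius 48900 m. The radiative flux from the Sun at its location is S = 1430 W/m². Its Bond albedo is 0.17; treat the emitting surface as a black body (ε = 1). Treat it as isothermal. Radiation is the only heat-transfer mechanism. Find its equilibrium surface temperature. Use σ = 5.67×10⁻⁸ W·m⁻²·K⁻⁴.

T ≈ 269 K

At equilibrium, absorbed power = emitted power.
Absorbing cross-section = πr² = 7.512×10⁹ m²; emitting surface = 4πr² = 3.005×10¹⁰ m² (ratio 4).
(1−a)S·A_cross = εσ·A_surf·T⁴  ⇒  T⁴ = (1−a)S/(4σ).
T⁴ = 0.830·1430/(4·5.67×10⁻⁸) = 5.233×10⁹ K⁴.
T = (5.233×10⁹)^(1/4).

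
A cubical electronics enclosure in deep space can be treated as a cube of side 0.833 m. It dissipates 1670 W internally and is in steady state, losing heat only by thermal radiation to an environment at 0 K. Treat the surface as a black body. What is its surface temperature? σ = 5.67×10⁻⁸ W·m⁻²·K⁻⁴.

T ≈ 290 K

Steady state: internal power = radiated power, P = εσA T⁴.
Radiating area A = 6L² = 4.163 m².
T⁴ = P/(εσA) = 1670/(1.0·5.67×10⁻⁸·4.163) = 7.074×10⁹ K⁴.
T = (7.074×10⁹)^(1/4).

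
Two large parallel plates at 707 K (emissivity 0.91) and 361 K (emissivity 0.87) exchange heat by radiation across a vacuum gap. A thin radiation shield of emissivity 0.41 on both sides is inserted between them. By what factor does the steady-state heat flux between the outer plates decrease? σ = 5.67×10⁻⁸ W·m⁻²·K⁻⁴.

Without shield: q₀ = σΔ(T⁴)/(1/ε₁+1/ε₂−1) with denominator 1.248.
With shield the two gaps are in series; the resistances add: (1/ε₁+1/ε_s−1)+(1/ε_s+1/ε₂−1) = 2.538+2.588 = 5.126.
Heat-flux ratio q₀/q = 5.126/1.248.

factor ≈ 4.11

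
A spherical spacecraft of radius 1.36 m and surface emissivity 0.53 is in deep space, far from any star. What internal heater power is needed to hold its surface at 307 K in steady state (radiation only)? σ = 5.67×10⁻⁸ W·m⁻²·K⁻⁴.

P ≈ 6200 W

P = εσ·4πr²·T⁴.
4πr² = 23.24 m²; T⁴ = 8.883×10⁹ K⁴.
P = 0.53·5.67×10⁻⁸·23.24·8.883×10⁹.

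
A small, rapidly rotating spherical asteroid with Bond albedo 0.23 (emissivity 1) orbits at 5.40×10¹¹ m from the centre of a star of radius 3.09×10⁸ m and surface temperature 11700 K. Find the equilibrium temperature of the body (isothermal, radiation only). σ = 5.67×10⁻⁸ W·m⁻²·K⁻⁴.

T ≈ 185 K

The star's surface emits σT_*⁴; at distance d the flux is S = σT_*⁴(R_*/d)².
S = 5.67×10⁻⁸·(11700)⁴·(3.09×10⁸/5.40×10¹¹)² = 347.9 W/m².
For an isothermal sphere T⁴ = (1−a)S/(4σ) = 1.181×10⁹ K⁴.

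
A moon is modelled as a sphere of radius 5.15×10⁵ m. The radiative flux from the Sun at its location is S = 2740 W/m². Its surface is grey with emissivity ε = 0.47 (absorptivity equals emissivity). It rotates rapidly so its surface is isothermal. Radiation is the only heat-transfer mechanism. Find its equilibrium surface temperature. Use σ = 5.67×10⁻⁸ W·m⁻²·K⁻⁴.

T ≈ 332 K

At equilibrium, absorbed power = emitted power.
Absorbing cross-section = πr² = 8.332×10¹¹ m²; emitting surface = 4πr² = 3.333×10¹² m² (ratio 4).
εS·A_cross = εσ·A_surf·T⁴  ⇒  T⁴ = S/(4σ)   (ε cancels).
T⁴ = 2740/(4·5.67×10⁻⁸) = 1.208×10¹⁰ K⁴.
T = (1.208×10¹⁰)^(1/4).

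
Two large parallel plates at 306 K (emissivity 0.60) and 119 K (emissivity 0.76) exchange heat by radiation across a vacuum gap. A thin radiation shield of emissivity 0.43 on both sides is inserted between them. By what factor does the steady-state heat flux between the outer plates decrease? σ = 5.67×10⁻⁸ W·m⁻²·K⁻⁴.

factor ≈ 2.84

Without shield: q₀ = σΔ(T⁴)/(1/ε₁+1/ε₂−1) with denominator 1.982.
With shield the two gaps are in series; the resistances add: (1/ε₁+1/ε_s−1)+(1/ε_s+1/ε₂−1) = 2.992+2.641 = 5.634.
Heat-flux ratio q₀/q = 5.634/1.982.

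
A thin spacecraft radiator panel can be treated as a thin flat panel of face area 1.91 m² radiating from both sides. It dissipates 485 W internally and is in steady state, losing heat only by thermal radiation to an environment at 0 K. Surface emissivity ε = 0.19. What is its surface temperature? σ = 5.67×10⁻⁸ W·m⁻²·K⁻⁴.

Steady state: internal power = radiated power, P = εσA T⁴.
Radiating area A = 2·1.91 = 3.820 m².
T⁴ = P/(εσA) = 485/(0.19·5.67×10⁻⁸·3.820) = 1.179×10¹⁰ K⁴.
T = (1.179×10¹⁰)^(1/4).

T ≈ 329 K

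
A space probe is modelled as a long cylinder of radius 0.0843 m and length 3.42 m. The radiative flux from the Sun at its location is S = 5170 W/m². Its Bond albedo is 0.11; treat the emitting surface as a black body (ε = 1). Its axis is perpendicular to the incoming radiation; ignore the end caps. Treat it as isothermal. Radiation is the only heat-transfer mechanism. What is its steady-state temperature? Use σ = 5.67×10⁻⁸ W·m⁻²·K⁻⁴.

T ≈ 401 K

At equilibrium, absorbed power = emitted power.
Absorbing cross-section = 2rL = 0.5766 m²; emitting surface = 2πrL = 1.811 m² (ratio π).
(1−a)S·A_cross = εσ·A_surf·T⁴  ⇒  T⁴ = (1−a)S/(πσ).
T⁴ = 0.890·5170/(π·5.67×10⁻⁸) = 2.583×10¹⁰ K⁴.
T = (2.583×10¹⁰)^(1/4).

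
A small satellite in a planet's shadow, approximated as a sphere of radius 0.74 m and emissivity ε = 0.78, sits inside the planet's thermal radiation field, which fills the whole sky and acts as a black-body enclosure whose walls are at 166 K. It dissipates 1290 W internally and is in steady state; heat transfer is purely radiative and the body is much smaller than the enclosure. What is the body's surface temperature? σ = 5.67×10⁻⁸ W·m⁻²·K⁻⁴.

T ≈ 266 K

For a small grey body in a large enclosure, net radiated power = εσA(T⁴ − T_w⁴).
Steady state: P = εσA(T⁴ − T_w⁴) with A = 4πr² = 6.881 m².
T⁴ = P/(εσA) + T_w⁴ = 1290/(0.78·5.67×10⁻⁸·6.881) + (166)⁴
    = 4.239×10⁹ + 7.593×10⁸ = 4.998×10⁹ K⁴.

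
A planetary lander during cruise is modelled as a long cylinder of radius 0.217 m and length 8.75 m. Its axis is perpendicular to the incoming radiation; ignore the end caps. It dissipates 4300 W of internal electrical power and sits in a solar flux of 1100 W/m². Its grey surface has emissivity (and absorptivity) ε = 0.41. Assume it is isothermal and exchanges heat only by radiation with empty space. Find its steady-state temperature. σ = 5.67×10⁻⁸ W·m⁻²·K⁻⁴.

T ≈ 384 K

At steady state, absorbed solar power + internal power = radiated power.
Absorbed: α·S·A_cross = 0.41·1100·3.797 = 1713 W (cross-section 2rL).
Total input = 1713 + 4300 = 6013 W.
Radiated: εσ·A_surf·T⁴ with A_surf = 2πrL = 11.93 m².
T⁴ = 6013/(0.41·5.67×10⁻⁸·11.93) = 2.168×10¹⁰ K⁴.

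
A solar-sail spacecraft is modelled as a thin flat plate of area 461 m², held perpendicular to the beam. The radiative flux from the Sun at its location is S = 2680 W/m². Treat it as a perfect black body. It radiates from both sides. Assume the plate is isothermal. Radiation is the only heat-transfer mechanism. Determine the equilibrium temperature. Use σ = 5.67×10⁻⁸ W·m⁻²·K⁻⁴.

T ≈ 392 K

At equilibrium, absorbed power = emitted power.
Absorbing cross-section = A = 461.0 m²; emitting surface = 2A = 922.0 m² (ratio 2).
S·A_cross = εσ·A_surf·T⁴  ⇒  T⁴ = S/(2σ).
T⁴ = 1.00·2680/(2·5.67×10⁻⁸) = 2.363×10¹⁰ K⁴.
T = (2.363×10¹⁰)^(1/4).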